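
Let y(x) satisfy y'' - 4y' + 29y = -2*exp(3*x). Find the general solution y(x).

Characteristic equation r² - 4r + 29 = 0 has discriminant (-4)² - 4·(29) = -100 < 0, so r = 2 ± 5i.
Hence y_h = C1*cos(5*x)*exp(2*x) + C2*exp(2*x)*sin(5*x).
Try y_p = A*exp(3*x). Substituting into the equation and dividing by exp(3*x) gives A = -1/13, so y_p = -exp(3*x)/13.

y = -exp(3*x)/13 + C1*cos(5*x)*exp(2*x) + C2*exp(2*x)*sin(5*x)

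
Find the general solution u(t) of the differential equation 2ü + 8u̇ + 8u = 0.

Divide through by 2: u'' + 4u' + 4u = 0.
Characteristic equation r² + 4r + 4 = 0 has discriminant (4)² - 4·(4) = 0, so r = -2 is a repeated root.
Hence u_h = (C1 + C2*t)*exp(-2*t).

u = C1*exp(-2*t) + C2*t*exp(-2*t)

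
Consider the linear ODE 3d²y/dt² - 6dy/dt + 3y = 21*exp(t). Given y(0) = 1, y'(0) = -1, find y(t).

y = -2*t*exp(t) + 7*t**2*exp(t)/2 + exp(t)

Divide through by 3: y'' - 2y' + y = 7*exp(t).
Characteristic equation r² - 2r + 1 = 0 has discriminant (-2)² - 4·(1) = 0, so r = 1 is a repeated root.
Hence y_h = (C1 + C2*t)*exp(t).
Since exp(t) solves the homogeneous equation (r = 1 is a root of multiplicity 2), multiply the trial by t^2. Try y_p = A*t^2*exp(t). Substituting into the equation and dividing by exp(t) gives A = 7/2, so y_p = 7*t^2*exp(t)/2.
General solution: y = C1*exp(t) + 7*t^2*exp(t)/2 + C2*t*exp(t).
Apply the initial conditions: y(0) = C1 = 1 and y'(0) = C1 + C2 = -1. Solving gives C1 = 1, C2 = -2.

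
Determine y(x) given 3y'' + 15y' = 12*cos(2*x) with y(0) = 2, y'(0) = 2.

Divide through by 3: y'' + 5y' = 4*cos(2*x).
Characteristic equation r² + 5r = 0 factors as (r + 5)r = 0, so r = -5, 0.
Hence y_h = C1*exp(-5*x) + C2.
Try y_p = A*cos(2*x) + B*sin(2*x). Substituting and equating the coefficients of cos(2x) and sin(2x) gives A = -4/29, B = 10/29, so y_p = -4*cos(2*x)/29 + 10*sin(2*x)/29.
General solution: y = C2 - 4*cos(2*x)/29 + 10*sin(2*x)/29 + C1*exp(-5*x).
Apply the initial conditions: y(0) = -4/29 + C1 + C2 = 2 and y'(0) = 20/29 - 5*C1 = 2. Solving gives C1 = -38/145, C2 = 12/5.

y = 12/5 - 38*exp(-5*x)/145 - 4*cos(2*x)/29 + 10*sin(2*x)/29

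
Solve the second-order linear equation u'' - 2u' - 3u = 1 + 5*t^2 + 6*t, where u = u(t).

u = -43/27 - 5*t**2/3 + 2*t/9 + C1*exp(3*t) + C2*exp(-t)

Characteristic equation r² - 2r - 3 = 0 factors as (r - 3)(r + 1) = 0, so r = 3, -1.
Hence u_h = C1*exp(3*t) + C2*exp(-t).
For the particular solution try u_p = A0 + A1*t + A2*t^2. Substituting and matching coefficients of each power of t gives A0 = -43/27, A1 = 2/9, A2 = -5/3, so u_p = -43/27 - 5*t^2/3 + 2*t/9.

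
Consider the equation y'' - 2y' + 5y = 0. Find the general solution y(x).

y = C1*cos(2*x)*exp(x) + C2*exp(x)*sin(2*x)

Characteristic equation r² - 2r + 5 = 0 has discriminant (-2)² - 4·(5) = -16 < 0, so r = 1 ± 2i.
Hence y_h = C1*cos(2*x)*exp(x) + C2*exp(x)*sin(2*x).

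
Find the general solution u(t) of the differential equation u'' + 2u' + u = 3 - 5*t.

u = 13 - 5*t + C1*exp(-t) + C2*t*exp(-t)

Characteristic equation r² + 2r + 1 = 0 has discriminant (2)² - 4·(1) = 0, so r = -1 is a repeated root.
Hence u_h = (C1 + C2*t)*exp(-t).
For the particular solution try u_p = A0 + A1*t. Substituting and matching coefficients of each power of t gives A0 = 13, A1 = -5, so u_p = 13 - 5*t.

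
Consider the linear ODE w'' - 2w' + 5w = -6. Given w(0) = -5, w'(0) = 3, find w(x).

w = -6/5 - 19*cos(2*x)*exp(x)/5 + 17*exp(x)*sin(2*x)/5

Characteristic equation r² - 2r + 5 = 0 has discriminant (-2)² - 4·(5) = -16 < 0, so r = 1 ± 2i.
Hence w_h = C1*cos(2*x)*exp(x) + C2*exp(x)*sin(2*x).
For the particular solution try w_p = A0. Substituting and matching coefficients of each power of x gives A0 = -6/5, so w_p = -6/5.
General solution: w = -6/5 + C1*cos(2*x)*exp(x) + C2*exp(x)*sin(2*x).
Apply the initial conditions: w(0) = -6/5 + C1 = -5 and w'(0) = C1 + 2*C2 = 3. Solving gives C1 = -19/5, C2 = 17/5.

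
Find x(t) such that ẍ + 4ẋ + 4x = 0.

x = C1*exp(-2*t) + C2*t*exp(-2*t)

Characteristic equation r² + 4r + 4 = 0 has discriminant (4)² - 4·(4) = 0, so r = -2 is a repeated root.
Hence x_h = (C1 + C2*t)*exp(-2*t).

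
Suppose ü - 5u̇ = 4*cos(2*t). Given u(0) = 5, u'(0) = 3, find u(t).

Characteristic equation r² - 5r = 0 factors as (r - 5)r = 0, so r = 5, 0.
Hence u_h = C1*exp(5*t) + C2.
Try u_p = A*cos(2*t) + B*sin(2*t). Substituting and equating the coefficients of cos(2t) and sin(2t) gives A = -4/29, B = -10/29, so u_p = -10*sin(2*t)/29 - 4*cos(2*t)/29.
General solution: u = C2 - 10*sin(2*t)/29 - 4*cos(2*t)/29 + C1*exp(5*t).
Apply the initial conditions: u(0) = -4/29 + C1 + C2 = 5 and u'(0) = -20/29 + 5*C1 = 3. Solving gives C1 = 107/145, C2 = 22/5.

u = 22/5 - 10*sin(2*t)/29 - 4*cos(2*t)/29 + 107*exp(5*t)/145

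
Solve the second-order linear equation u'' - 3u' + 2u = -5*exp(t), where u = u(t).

Characteristic equation r² - 3r + 2 = 0 factors as (r - 1)(r - 2) = 0, so r = 1, 2.
Hence u_h = C1*exp(t) + C2*exp(2*t).
Since exp(t) solves the homogeneous equation (r = 1 is a root of multiplicity 1), multiply the trial by t. Try u_p = A*t*exp(t). Substituting into the equation and dividing by exp(t) gives A = 5, so u_p = 5*t*exp(t).

u = C1*exp(t) + C2*exp(2*t) + 5*t*exp(t)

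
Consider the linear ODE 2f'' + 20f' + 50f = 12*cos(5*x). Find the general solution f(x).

Divide through by 2: f'' + 10f' + 25f = 6*cos(5*x).
Characteristic equation r² + 10r + 25 = 0 has discriminant (10)² - 4·(25) = 0, so r = -5 is a repeated root.
Hence f_h = (C1 + C2*x)*exp(-5*x).
Try f_p = A*cos(5*x) + B*sin(5*x). Substituting and equating the coefficients of cos(5x) and sin(5x) gives A = 0, B = 3/25, so f_p = 3*sin(5*x)/25.

f = 3*sin(5*x)/25 + C1*exp(-5*x) + C2*x*exp(-5*x)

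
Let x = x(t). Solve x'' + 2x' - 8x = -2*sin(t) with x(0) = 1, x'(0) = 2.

x = exp(-4*t)/51 + 4*cos(t)/85 + 14*exp(2*t)/15 + 18*sin(t)/85

Characteristic equation r² + 2r - 8 = 0 factors as (r + 4)(r - 2) = 0, so r = -4, 2.
Hence x_h = C1*exp(-4*t) + C2*exp(2*t).
Try x_p = A*cos(t) + B*sin(t). Substituting and equating the coefficients of cos(t) and sin(t) gives A = 4/85, B = 18/85, so x_p = 4*cos(t)/85 + 18*sin(t)/85.
General solution: x = 4*cos(t)/85 + 18*sin(t)/85 + C1*exp(-4*t) + C2*exp(2*t).
Apply the initial conditions: x(0) = 4/85 + C1 + C2 = 1 and x'(0) = 18/85 - 4*C1 + 2*C2 = 2. Solving gives C1 = 1/51, C2 = 14/15.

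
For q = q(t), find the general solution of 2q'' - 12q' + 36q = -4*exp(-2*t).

Divide through by 2: q'' - 6q' + 18q = -2*exp(-2*t).
Characteristic equation r² - 6r + 18 = 0 has discriminant (-6)² - 4·(18) = -36 < 0, so r = 3 ± 3i.
Hence q_h = C1*cos(3*t)*exp(3*t) + C2*exp(3*t)*sin(3*t).
Try q_p = A*exp(-2*t). Substituting into the equation and dividing by exp(-2*t) gives A = -1/17, so q_p = -exp(-2*t)/17.

q = -exp(-2*t)/17 + C1*cos(3*t)*exp(3*t) + C2*exp(3*t)*sin(3*t)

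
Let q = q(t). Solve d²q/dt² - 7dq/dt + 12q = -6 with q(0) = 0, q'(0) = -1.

q = -1/2 + 3*exp(3*t) - 5*exp(4*t)/2

Characteristic equation r² - 7r + 12 = 0 factors as (r - 4)(r - 3) = 0, so r = 4, 3.
Hence q_h = C1*exp(4*t) + C2*exp(3*t).
For the particular solution try q_p = A0. Substituting and matching coefficients of each power of t gives A0 = -1/2, so q_p = -1/2.
General solution: q = -1/2 + C1*exp(4*t) + C2*exp(3*t).
Apply the initial conditions: q(0) = -1/2 + C1 + C2 = 0 and q'(0) = 3*C2 + 4*C1 = -1. Solving gives C1 = -5/2, C2 = 3.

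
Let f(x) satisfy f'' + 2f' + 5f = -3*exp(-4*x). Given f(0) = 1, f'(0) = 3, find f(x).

f = -3*exp(-4*x)/13 + 16*cos(2*x)*exp(-x)/13 + 43*exp(-x)*sin(2*x)/26

Characteristic equation r² + 2r + 5 = 0 has discriminant (2)² - 4·(5) = -16 < 0, so r = -1 ± 2i.
Hence f_h = C1*cos(2*x)*exp(-x) + C2*exp(-x)*sin(2*x).
Try f_p = A*exp(-4*x). Substituting into the equation and dividing by exp(-4*x) gives A = -3/13, so f_p = -3*exp(-4*x)/13.
General solution: f = -3*exp(-4*x)/13 + C1*cos(2*x)*exp(-x) + C2*exp(-x)*sin(2*x).
Apply the initial conditions: f(0) = -3/13 + C1 = 1 and f'(0) = 12/13 - C1 + 2*C2 = 3. Solving gives C1 = 16/13, C2 = 43/26.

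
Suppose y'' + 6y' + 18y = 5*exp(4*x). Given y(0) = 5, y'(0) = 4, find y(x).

Characteristic equation r² + 6r + 18 = 0 has discriminant (6)² - 4·(18) = -36 < 0, so r = -3 ± 3i.
Hence y_h = C1*cos(3*x)*exp(-3*x) + C2*exp(-3*x)*sin(3*x).
Try y_p = A*exp(4*x). Substituting into the equation and dividing by exp(4*x) gives A = 5/58, so y_p = 5*exp(4*x)/58.
General solution: y = 5*exp(4*x)/58 + C1*cos(3*x)*exp(-3*x) + C2*exp(-3*x)*sin(3*x).
Apply the initial conditions: y(0) = 5/58 + C1 = 5 and y'(0) = 10/29 - 3*C1 + 3*C2 = 4. Solving gives C1 = 285/58, C2 = 1067/174.

y = 5*exp(4*x)/58 + 285*cos(3*x)*exp(-3*x)/58 + 1067*exp(-3*x)*sin(3*x)/174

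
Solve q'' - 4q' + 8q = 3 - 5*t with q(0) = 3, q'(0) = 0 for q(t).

q = 1/16 - 5*t/8 - 21*exp(2*t)*sin(2*t)/8 + 47*cos(2*t)*exp(2*t)/16

Characteristic equation r² - 4r + 8 = 0 has discriminant (-4)² - 4·(8) = -16 < 0, so r = 2 ± 2i.
Hence q_h = C1*cos(2*t)*exp(2*t) + C2*exp(2*t)*sin(2*t).
For the particular solution try q_p = A0 + A1*t. Substituting and matching coefficients of each power of t gives A0 = 1/16, A1 = -5/8, so q_p = 1/16 - 5*t/8.
General solution: q = 1/16 - 5*t/8 + C1*cos(2*t)*exp(2*t) + C2*exp(2*t)*sin(2*t).
Apply the initial conditions: q(0) = 1/16 + C1 = 3 and q'(0) = -5/8 + 2*C1 + 2*C2 = 0. Solving gives C1 = 47/16, C2 = -21/8.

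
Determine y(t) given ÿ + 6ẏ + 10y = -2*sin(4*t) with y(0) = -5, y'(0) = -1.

Characteristic equation r² + 6r + 10 = 0 has discriminant (6)² - 4·(10) = -4 < 0, so r = -3 ± i.
Hence y_h = C1*cos(t)*exp(-3*t) + C2*exp(-3*t)*sin(t).
Try y_p = A*cos(4*t) + B*sin(4*t). Substituting and equating the coefficients of cos(4t) and sin(4t) gives A = 4/51, B = 1/51, so y_p = sin(4*t)/51 + 4*cos(4*t)/51.
General solution: y = sin(4*t)/51 + 4*cos(4*t)/51 + C1*cos(t)*exp(-3*t) + C2*exp(-3*t)*sin(t).
Apply the initial conditions: y(0) = 4/51 + C1 = -5 and y'(0) = 4/51 + C2 - 3*C1 = -1. Solving gives C1 = -259/51, C2 = -832/51.

y = sin(4*t)/51 + 4*cos(4*t)/51 - 832*exp(-3*t)*sin(t)/51 - 259*cos(t)*exp(-3*t)/51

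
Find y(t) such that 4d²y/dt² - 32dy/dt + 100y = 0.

y = C1*cos(3*t)*exp(4*t) + C2*exp(4*t)*sin(3*t)

Divide through by 4: y'' - 8y' + 25y = 0.
Characteristic equation r² - 8r + 25 = 0 has discriminant (-8)² - 4·(25) = -36 < 0, so r = 4 ± 3i.
Hence y_h = C1*cos(3*t)*exp(4*t) + C2*exp(4*t)*sin(3*t).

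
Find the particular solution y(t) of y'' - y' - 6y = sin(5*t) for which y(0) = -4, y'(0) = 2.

Characteristic equation r² - r - 6 = 0 factors as (r + 2)(r - 3) = 0, so r = -2, 3.
Hence y_h = C1*exp(-2*t) + C2*exp(3*t).
Try y_p = A*cos(5*t) + B*sin(5*t). Substituting and equating the coefficients of cos(5t) and sin(5t) gives A = 5/986, B = -31/986, so y_p = -31*sin(5*t)/986 + 5*cos(5*t)/986.
General solution: y = -31*sin(5*t)/986 + 5*cos(5*t)/986 + C1*exp(-2*t) + C2*exp(3*t).
Apply the initial conditions: y(0) = 5/986 + C1 + C2 = -4 and y'(0) = -155/986 - 2*C1 + 3*C2 = 2. Solving gives C1 = -411/145, C2 = -199/170.

y = -411*exp(-2*t)/145 - 199*exp(3*t)/170 - 31*sin(5*t)/986 + 5*cos(5*t)/986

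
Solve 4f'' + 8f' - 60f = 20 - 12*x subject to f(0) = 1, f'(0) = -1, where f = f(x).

Divide through by 4: f'' + 2f' - 15f = 5 - 3*x.
Characteristic equation r² + 2r - 15 = 0 factors as (r + 5)(r - 3) = 0, so r = -5, 3.
Hence f_h = C1*exp(-5*x) + C2*exp(3*x).
For the particular solution try f_p = A0 + A1*x. Substituting and matching coefficients of each power of x gives A0 = -23/75, A1 = 1/5, so f_p = -23/75 + x/5.
General solution: f = -23/75 + x/5 + C1*exp(-5*x) + C2*exp(3*x).
Apply the initial conditions: f(0) = -23/75 + C1 + C2 = 1 and f'(0) = 1/5 - 5*C1 + 3*C2 = -1. Solving gives C1 = 16/25, C2 = 2/3.

f = -23/75 + x/5 + 2*exp(3*x)/3 + 16*exp(-5*x)/25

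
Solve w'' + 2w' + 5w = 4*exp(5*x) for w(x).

w = exp(5*x)/10 + C1*cos(2*x)*exp(-x) + C2*exp(-x)*sin(2*x)

Characteristic equation r² + 2r + 5 = 0 has discriminant (2)² - 4·(5) = -16 < 0, so r = -1 ± 2i.
Hence w_h = C1*cos(2*x)*exp(-x) + C2*exp(-x)*sin(2*x).
Try w_p = A*exp(5*x). Substituting into the equation and dividing by exp(5*x) gives A = 1/10, so w_p = exp(5*x)/10.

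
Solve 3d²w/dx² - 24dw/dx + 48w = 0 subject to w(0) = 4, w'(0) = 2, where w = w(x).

Divide through by 3: w'' - 8w' + 16w = 0.
Characteristic equation r² - 8r + 16 = 0 has discriminant (-8)² - 4·(16) = 0, so r = 4 is a repeated root.
Hence w_h = (C1 + C2*x)*exp(4*x).
Apply the initial conditions: w(0) = C1 = 4 and w'(0) = C2 + 4*C1 = 2. Solving gives C1 = 4, C2 = -14.

w = 4*exp(4*x) - 14*x*exp(4*x)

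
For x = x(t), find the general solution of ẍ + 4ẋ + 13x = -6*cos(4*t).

x = -96*sin(4*t)/265 + 18*cos(4*t)/265 + C1*cos(3*t)*exp(-2*t) + C2*exp(-2*t)*sin(3*t)

Characteristic equation r² + 4r + 13 = 0 has discriminant (4)² - 4·(13) = -36 < 0, so r = -2 ± 3i.
Hence x_h = C1*cos(3*t)*exp(-2*t) + C2*exp(-2*t)*sin(3*t).
Try x_p = A*cos(4*t) + B*sin(4*t). Substituting and equating the coefficients of cos(4t) and sin(4t) gives A = 18/265, B = -96/265, so x_p = -96*sin(4*t)/265 + 18*cos(4*t)/265.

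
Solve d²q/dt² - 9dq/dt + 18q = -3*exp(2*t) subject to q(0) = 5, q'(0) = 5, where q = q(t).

q = -43*exp(6*t)/12 - 3*exp(2*t)/4 + 28*exp(3*t)/3

Characteristic equation r² - 9r + 18 = 0 factors as (r - 3)(r - 6) = 0, so r = 3, 6.
Hence q_h = C1*exp(3*t) + C2*exp(6*t).
Try q_p = A*exp(2*t). Substituting into the equation and dividing by exp(2*t) gives A = -3/4, so q_p = -3*exp(2*t)/4.
General solution: q = -3*exp(2*t)/4 + C1*exp(3*t) + C2*exp(6*t).
Apply the initial conditions: q(0) = -3/4 + C1 + C2 = 5 and q'(0) = -3/2 + 3*C1 + 6*C2 = 5. Solving gives C1 = 28/3, C2 = -43/12.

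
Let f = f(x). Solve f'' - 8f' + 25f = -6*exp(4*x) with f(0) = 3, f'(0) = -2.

Characteristic equation r² - 8r + 25 = 0 has discriminant (-8)² - 4·(25) = -36 < 0, so r = 4 ± 3i.
Hence f_h = C1*cos(3*x)*exp(4*x) + C2*exp(4*x)*sin(3*x).
Try f_p = A*exp(4*x). Substituting into the equation and dividing by exp(4*x) gives A = -2/3, so f_p = -2*exp(4*x)/3.
General solution: f = -2*exp(4*x)/3 + C1*cos(3*x)*exp(4*x) + C2*exp(4*x)*sin(3*x).
Apply the initial conditions: f(0) = -2/3 + C1 = 3 and f'(0) = -8/3 + 3*C2 + 4*C1 = -2. Solving gives C1 = 11/3, C2 = -14/3.

f = -2*exp(4*x)/3 - 14*exp(4*x)*sin(3*x)/3 + 11*cos(3*x)*exp(4*x)/3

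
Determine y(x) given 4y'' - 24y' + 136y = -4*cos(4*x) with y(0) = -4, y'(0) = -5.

y = -cos(4*x)/50 + 2*sin(4*x)/75 - 199*cos(5*x)*exp(3*x)/50 + 41*exp(3*x)*sin(5*x)/30

Divide through by 4: y'' - 6y' + 34y = -cos(4*x).
Characteristic equation r² - 6r + 34 = 0 has discriminant (-6)² - 4·(34) = -100 < 0, so r = 3 ± 5i.
Hence y_h = C1*cos(5*x)*exp(3*x) + C2*exp(3*x)*sin(5*x).
Try y_p = A*cos(4*x) + B*sin(4*x). Substituting and equating the coefficients of cos(4x) and sin(4x) gives A = -1/50, B = 2/75, so y_p = -cos(4*x)/50 + 2*sin(4*x)/75.
General solution: y = -cos(4*x)/50 + 2*sin(4*x)/75 + C1*cos(5*x)*exp(3*x) + C2*exp(3*x)*sin(5*x).
Apply the initial conditions: y(0) = -1/50 + C1 = -4 and y'(0) = 8/75 + 3*C1 + 5*C2 = -5. Solving gives C1 = -199/50, C2 = 41/30.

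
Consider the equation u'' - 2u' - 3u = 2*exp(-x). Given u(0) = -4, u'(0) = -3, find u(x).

Characteristic equation r² - 2r - 3 = 0 factors as (r - 3)(r + 1) = 0, so r = 3, -1.
Hence u_h = C1*exp(3*x) + C2*exp(-x).
Since exp(-x) solves the homogeneous equation (r = -1 is a root of multiplicity 1), multiply the trial by x. Try u_p = A*x*exp(-x). Substituting into the equation and dividing by exp(-x) gives A = -1/2, so u_p = -x*exp(-x)/2.
General solution: u = C1*exp(3*x) + C2*exp(-x) - x*exp(-x)/2.
Apply the initial conditions: u(0) = C1 + C2 = -4 and u'(0) = -1/2 - C2 + 3*C1 = -3. Solving gives C1 = -13/8, C2 = -19/8.

u = -19*exp(-x)/8 - 13*exp(3*x)/8 - x*exp(-x)/2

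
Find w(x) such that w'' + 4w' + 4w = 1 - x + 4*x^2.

Characteristic equation r² + 4r + 4 = 0 has discriminant (4)² - 4·(4) = 0, so r = -2 is a repeated root.
Hence w_h = (C1 + C2*x)*exp(-2*x).
For the particular solution try w_p = A0 + A1*x + A2*x^2. Substituting and matching coefficients of each power of x gives A0 = 2, A1 = -9/4, A2 = 1, so w_p = 2 + x^2 - 9*x/4.

w = 2 + x**2 - 9*x/4 + C1*exp(-2*x) + C2*x*exp(-2*x)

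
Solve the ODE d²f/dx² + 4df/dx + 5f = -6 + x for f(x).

f = -34/25 + x/5 + C1*cos(x)*exp(-2*x) + C2*exp(-2*x)*sin(x)

Characteristic equation r² + 4r + 5 = 0 has discriminant (4)² - 4·(5) = -4 < 0, so r = -2 ± i.
Hence f_h = C1*cos(x)*exp(-2*x) + C2*exp(-2*x)*sin(x).
For the particular solution try f_p = A0 + A1*x. Substituting and matching coefficients of each power of x gives A0 = -34/25, A1 = 1/5, so f_p = -34/25 + x/5.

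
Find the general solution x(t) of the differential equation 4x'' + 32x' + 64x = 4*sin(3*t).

Divide through by 4: x'' + 8x' + 16x = sin(3*t).
Characteristic equation r² + 8r + 16 = 0 has discriminant (8)² - 4·(16) = 0, so r = -4 is a repeated root.
Hence x_h = (C1 + C2*t)*exp(-4*t).
Try x_p = A*cos(3*t) + B*sin(3*t). Substituting and equating the coefficients of cos(3t) and sin(3t) gives A = -24/625, B = 7/625, so x_p = -24*cos(3*t)/625 + 7*sin(3*t)/625.

x = -24*cos(3*t)/625 + 7*sin(3*t)/625 + C1*exp(-4*t) + C2*t*exp(-4*t)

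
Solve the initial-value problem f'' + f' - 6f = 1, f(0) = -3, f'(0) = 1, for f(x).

f = -1/6 - 4*exp(-3*x)/3 - 3*exp(2*x)/2

Characteristic equation r² + r - 6 = 0 factors as (r + 3)(r - 2) = 0, so r = -3, 2.
Hence f_h = C1*exp(-3*x) + C2*exp(2*x).
For the particular solution try f_p = A0. Substituting and matching coefficients of each power of x gives A0 = -1/6, so f_p = -1/6.
General solution: f = -1/6 + C1*exp(-3*x) + C2*exp(2*x).
Apply the initial conditions: f(0) = -1/6 + C1 + C2 = -3 and f'(0) = -3*C1 + 2*C2 = 1. Solving gives C1 = -4/3, C2 = -3/2.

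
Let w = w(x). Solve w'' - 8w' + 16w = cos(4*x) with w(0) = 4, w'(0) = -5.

Characteristic equation r² - 8r + 16 = 0 has discriminant (-8)² - 4·(16) = 0, so r = 4 is a repeated root.
Hence w_h = (C1 + C2*x)*exp(4*x).
Try w_p = A*cos(4*x) + B*sin(4*x). Substituting and equating the coefficients of cos(4x) and sin(4x) gives A = 0, B = -1/32, so w_p = -sin(4*x)/32.
General solution: w = -sin(4*x)/32 + C1*exp(4*x) + C2*x*exp(4*x).
Apply the initial conditions: w(0) = C1 = 4 and w'(0) = -1/8 + C2 + 4*C1 = -5. Solving gives C1 = 4, C2 = -167/8.

w = 4*exp(4*x) - sin(4*x)/32 - 167*x*exp(4*x)/8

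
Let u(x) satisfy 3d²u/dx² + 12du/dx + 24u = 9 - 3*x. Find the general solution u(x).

Divide through by 3: u'' + 4u' + 8u = 3 - x.
Characteristic equation r² + 4r + 8 = 0 has discriminant (4)² - 4·(8) = -16 < 0, so r = -2 ± 2i.
Hence u_h = C1*cos(2*x)*exp(-2*x) + C2*exp(-2*x)*sin(2*x).
For the particular solution try u_p = A0 + A1*x. Substituting and matching coefficients of each power of x gives A0 = 7/16, A1 = -1/8, so u_p = 7/16 - x/8.

u = 7/16 - x/8 + C1*cos(2*x)*exp(-2*x) + C2*exp(-2*x)*sin(2*x)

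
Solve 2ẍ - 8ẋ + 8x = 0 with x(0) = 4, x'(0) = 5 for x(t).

x = 4*exp(2*t) - 3*t*exp(2*t)

Divide through by 2: x'' - 4x' + 4x = 0.
Characteristic equation r² - 4r + 4 = 0 has discriminant (-4)² - 4·(4) = 0, so r = 2 is a repeated root.
Hence x_h = (C1 + C2*t)*exp(2*t).
Apply the initial conditions: x(0) = C1 = 4 and x'(0) = C2 + 2*C1 = 5. Solving gives C1 = 4, C2 = -3.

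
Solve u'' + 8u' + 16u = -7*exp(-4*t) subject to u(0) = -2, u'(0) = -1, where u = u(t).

Characteristic equation r² + 8r + 16 = 0 has discriminant (8)² - 4·(16) = 0, so r = -4 is a repeated root.
Hence u_h = (C1 + C2*t)*exp(-4*t).
Since exp(-4*t) solves the homogeneous equation (r = -4 is a root of multiplicity 2), multiply the trial by t^2. Try u_p = A*t^2*exp(-4*t). Substituting into the equation and dividing by exp(-4*t) gives A = -7/2, so u_p = -7*t^2*exp(-4*t)/2.
General solution: u = C1*exp(-4*t) - 7*t^2*exp(-4*t)/2 + C2*t*exp(-4*t).
Apply the initial conditions: u(0) = C1 = -2 and u'(0) = C2 - 4*C1 = -1. Solving gives C1 = -2, C2 = -9.

u = -2*exp(-4*t) - 9*t*exp(-4*t) - 7*t**2*exp(-4*t)/2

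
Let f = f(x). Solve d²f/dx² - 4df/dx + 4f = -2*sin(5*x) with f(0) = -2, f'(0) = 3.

Characteristic equation r² - 4r + 4 = 0 has discriminant (-4)² - 4·(4) = 0, so r = 2 is a repeated root.
Hence f_h = (C1 + C2*x)*exp(2*x).
Try f_p = A*cos(5*x) + B*sin(5*x). Substituting and equating the coefficients of cos(5x) and sin(5x) gives A = -40/841, B = 42/841, so f_p = -40*cos(5*x)/841 + 42*sin(5*x)/841.
General solution: f = -40*cos(5*x)/841 + 42*sin(5*x)/841 + C1*exp(2*x) + C2*x*exp(2*x).
Apply the initial conditions: f(0) = -40/841 + C1 = -2 and f'(0) = 210/841 + C2 + 2*C1 = 3. Solving gives C1 = -1642/841, C2 = 193/29.

f = -1642*exp(2*x)/841 - 40*cos(5*x)/841 + 42*sin(5*x)/841 + 193*x*exp(2*x)/29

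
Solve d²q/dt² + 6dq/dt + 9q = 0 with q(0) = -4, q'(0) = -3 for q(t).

q = -4*exp(-3*t) - 15*t*exp(-3*t)

Characteristic equation r² + 6r + 9 = 0 has discriminant (6)² - 4·(9) = 0, so r = -3 is a repeated root.
Hence q_h = (C1 + C2*t)*exp(-3*t).
Apply the initial conditions: q(0) = C1 = -4 and q'(0) = C2 - 3*C1 = -3. Solving gives C1 = -4, C2 = -15.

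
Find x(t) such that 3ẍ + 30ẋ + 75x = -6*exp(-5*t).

Divide through by 3: x'' + 10x' + 25x = -2*exp(-5*t).
Characteristic equation r² + 10r + 25 = 0 has discriminant (10)² - 4·(25) = 0, so r = -5 is a repeated root.
Hence x_h = (C1 + C2*t)*exp(-5*t).
Since exp(-5*t) solves the homogeneous equation (r = -5 is a root of multiplicity 2), multiply the trial by t^2. Try x_p = A*t^2*exp(-5*t). Substituting into the equation and dividing by exp(-5*t) gives A = -1, so x_p = -t^2*exp(-5*t).

x = C1*exp(-5*t) - t**2*exp(-5*t) + C2*t*exp(-5*t)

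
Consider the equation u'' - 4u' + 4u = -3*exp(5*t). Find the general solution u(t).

Characteristic equation r² - 4r + 4 = 0 has discriminant (-4)² - 4·(4) = 0, so r = 2 is a repeated root.
Hence u_h = (C1 + C2*t)*exp(2*t).
Try u_p = A*exp(5*t). Substituting into the equation and dividing by exp(5*t) gives A = -1/3, so u_p = -exp(5*t)/3.

u = -exp(5*t)/3 + C1*exp(2*t) + C2*t*exp(2*t)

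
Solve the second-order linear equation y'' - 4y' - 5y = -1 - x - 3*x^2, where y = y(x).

y = 131/125 - 19*x/25 + 3*x**2/5 + C1*exp(5*x) + C2*exp(-x)

Characteristic equation r² - 4r - 5 = 0 factors as (r - 5)(r + 1) = 0, so r = 5, -1.
Hence y_h = C1*exp(5*x) + C2*exp(-x).
For the particular solution try y_p = A0 + A1*x + A2*x^2. Substituting and matching coefficients of each power of x gives A0 = 131/125, A1 = -19/25, A2 = 3/5, so y_p = 131/125 - 19*x/25 + 3*x^2/5.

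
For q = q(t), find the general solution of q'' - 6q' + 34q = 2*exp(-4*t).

q = exp(-4*t)/37 + C1*cos(5*t)*exp(3*t) + C2*exp(3*t)*sin(5*t)

Characteristic equation r² - 6r + 34 = 0 has discriminant (-6)² - 4·(34) = -100 < 0, so r = 3 ± 5i.
Hence q_h = C1*cos(5*t)*exp(3*t) + C2*exp(3*t)*sin(5*t).
Try q_p = A*exp(-4*t). Substituting into the equation and dividing by exp(-4*t) gives A = 1/37, so q_p = exp(-4*t)/37.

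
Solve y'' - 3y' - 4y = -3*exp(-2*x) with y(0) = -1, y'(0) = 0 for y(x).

y = -3*exp(4*x)/10 - exp(-2*x)/2 - exp(-x)/5

Characteristic equation r² - 3r - 4 = 0 factors as (r - 4)(r + 1) = 0, so r = 4, -1.
Hence y_h = C1*exp(4*x) + C2*exp(-x).
Try y_p = A*exp(-2*x). Substituting into the equation and dividing by exp(-2*x) gives A = -1/2, so y_p = -exp(-2*x)/2.
General solution: y = -exp(-2*x)/2 + C1*exp(4*x) + C2*exp(-x).
Apply the initial conditions: y(0) = -1/2 + C1 + C2 = -1 and y'(0) = 1 - C2 + 4*C1 = 0. Solving gives C1 = -3/10, C2 = -1/5.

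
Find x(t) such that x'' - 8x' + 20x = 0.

Characteristic equation r² - 8r + 20 = 0 has discriminant (-8)² - 4·(20) = -16 < 0, so r = 4 ± 2i.
Hence x_h = C1*cos(2*t)*exp(4*t) + C2*exp(4*t)*sin(2*t).

x = C1*cos(2*t)*exp(4*t) + C2*exp(4*t)*sin(2*t)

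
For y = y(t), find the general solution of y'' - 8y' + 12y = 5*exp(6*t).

Characteristic equation r² - 8r + 12 = 0 factors as (r - 2)(r - 6) = 0, so r = 2, 6.
Hence y_h = C1*exp(2*t) + C2*exp(6*t).
Since exp(6*t) solves the homogeneous equation (r = 6 is a root of multiplicity 1), multiply the trial by t. Try y_p = A*t*exp(6*t). Substituting into the equation and dividing by exp(6*t) gives A = 5/4, so y_p = 5*t*exp(6*t)/4.

y = C1*exp(2*t) + C2*exp(6*t) + 5*t*exp(6*t)/4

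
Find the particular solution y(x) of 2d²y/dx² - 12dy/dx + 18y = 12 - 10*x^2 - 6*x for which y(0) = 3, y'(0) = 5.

y = 2/27 - 29*x/27 - 5*x**2/9 + 79*exp(3*x)/27 - 73*x*exp(3*x)/27

Divide through by 2: y'' - 6y' + 9y = 6 - 5*x^2 - 3*x.
Characteristic equation r² - 6r + 9 = 0 has discriminant (-6)² - 4·(9) = 0, so r = 3 is a repeated root.
Hence y_h = (C1 + C2*x)*exp(3*x).
For the particular solution try y_p = A0 + A1*x + A2*x^2. Substituting and matching coefficients of each power of x gives A0 = 2/27, A1 = -29/27, A2 = -5/9, so y_p = 2/27 - 29*x/27 - 5*x^2/9.
General solution: y = 2/27 - 29*x/27 - 5*x^2/9 + C1*exp(3*x) + C2*x*exp(3*x).
Apply the initial conditions: y(0) = 2/27 + C1 = 3 and y'(0) = -29/27 + C2 + 3*C1 = 5. Solving gives C1 = 79/27, C2 = -73/27.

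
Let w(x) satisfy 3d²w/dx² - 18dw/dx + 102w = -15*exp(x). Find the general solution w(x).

w = -5*exp(x)/29 + C1*cos(5*x)*exp(3*x) + C2*exp(3*x)*sin(5*x)

Divide through by 3: w'' - 6w' + 34w = -5*exp(x).
Characteristic equation r² - 6r + 34 = 0 has discriminant (-6)² - 4·(34) = -100 < 0, so r = 3 ± 5i.
Hence w_h = C1*cos(5*x)*exp(3*x) + C2*exp(3*x)*sin(5*x).
Try w_p = A*exp(x). Substituting into the equation and dividing by exp(x) gives A = -5/29, so w_p = -5*exp(x)/29.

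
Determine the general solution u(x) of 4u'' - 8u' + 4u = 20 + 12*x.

Divide through by 4: u'' - 2u' + u = 5 + 3*x.
Characteristic equation r² - 2r + 1 = 0 has discriminant (-2)² - 4·(1) = 0, so r = 1 is a repeated root.
Hence u_h = (C1 + C2*x)*exp(x).
For the particular solution try u_p = A0 + A1*x. Substituting and matching coefficients of each power of x gives A0 = 11, A1 = 3, so u_p = 11 + 3*x.

u = 11 + 3*x + C1*exp(x) + C2*x*exp(x)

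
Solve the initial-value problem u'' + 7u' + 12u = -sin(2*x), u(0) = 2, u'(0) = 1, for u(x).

u = -69*exp(-4*x)/10 - 2*sin(2*x)/65 + 7*cos(2*x)/130 + 115*exp(-3*x)/13

Characteristic equation r² + 7r + 12 = 0 factors as (r + 3)(r + 4) = 0, so r = -3, -4.
Hence u_h = C1*exp(-3*x) + C2*exp(-4*x).
Try u_p = A*cos(2*x) + B*sin(2*x). Substituting and equating the coefficients of cos(2x) and sin(2x) gives A = 7/130, B = -2/65, so u_p = -2*sin(2*x)/65 + 7*cos(2*x)/130.
General solution: u = -2*sin(2*x)/65 + 7*cos(2*x)/130 + C1*exp(-3*x) + C2*exp(-4*x).
Apply the initial conditions: u(0) = 7/130 + C1 + C2 = 2 and u'(0) = -4/65 - 4*C2 - 3*C1 = 1. Solving gives C1 = 115/13, C2 = -69/10.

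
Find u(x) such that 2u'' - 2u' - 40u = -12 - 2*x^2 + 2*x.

u = 1231/4000 - 11*x/200 + x**2/20 + C1*exp(5*x) + C2*exp(-4*x)

Divide through by 2: u'' - u' - 20u = -6 + x - x^2.
Characteristic equation r² - r - 20 = 0 factors as (r - 5)(r + 4) = 0, so r = 5, -4.
Hence u_h = C1*exp(5*x) + C2*exp(-4*x).
For the particular solution try u_p = A0 + A1*x + A2*x^2. Substituting and matching coefficients of each power of x gives A0 = 1231/4000, A1 = -11/200, A2 = 1/20, so u_p = 1231/4000 - 11*x/200 + x^2/20.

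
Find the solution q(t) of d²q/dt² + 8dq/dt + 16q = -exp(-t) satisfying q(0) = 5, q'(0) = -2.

q = -exp(-t)/9 + 46*exp(-4*t)/9 + 55*t*exp(-4*t)/3

Characteristic equation r² + 8r + 16 = 0 has discriminant (8)² - 4·(16) = 0, so r = -4 is a repeated root.
Hence q_h = (C1 + C2*t)*exp(-4*t).
Try q_p = A*exp(-t). Substituting into the equation and dividing by exp(-t) gives A = -1/9, so q_p = -exp(-t)/9.
General solution: q = -exp(-t)/9 + C1*exp(-4*t) + C2*t*exp(-4*t).
Apply the initial conditions: q(0) = -1/9 + C1 = 5 and q'(0) = 1/9 + C2 - 4*C1 = -2. Solving gives C1 = 46/9, C2 = 55/3.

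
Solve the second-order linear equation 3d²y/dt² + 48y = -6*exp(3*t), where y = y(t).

y = -2*exp(3*t)/25 + C1*cos(4*t) + C2*sin(4*t)

Divide through by 3: y'' + 16y = -2*exp(3*t).
Characteristic equation r² + 16 = 0 has discriminant (0)² - 4·(16) = -64 < 0, so r = ± 4i.
Hence y_h = C1*cos(4*t) + C2*sin(4*t).
Try y_p = A*exp(3*t). Substituting into the equation and dividing by exp(3*t) gives A = -2/25, so y_p = -2*exp(3*t)/25.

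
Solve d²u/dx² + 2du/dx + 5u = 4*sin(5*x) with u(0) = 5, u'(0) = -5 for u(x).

u = -4*sin(5*x)/25 - 2*cos(5*x)/25 + 11*exp(-x)*sin(2*x)/25 + 127*cos(2*x)*exp(-x)/25

Characteristic equation r² + 2r + 5 = 0 has discriminant (2)² - 4·(5) = -16 < 0, so r = -1 ± 2i.
Hence u_h = C1*cos(2*x)*exp(-x) + C2*exp(-x)*sin(2*x).
Try u_p = A*cos(5*x) + B*sin(5*x). Substituting and equating the coefficients of cos(5x) and sin(5x) gives A = -2/25, B = -4/25, so u_p = -4*sin(5*x)/25 - 2*cos(5*x)/25.
General solution: u = -4*sin(5*x)/25 - 2*cos(5*x)/25 + C1*cos(2*x)*exp(-x) + C2*exp(-x)*sin(2*x).
Apply the initial conditions: u(0) = -2/25 + C1 = 5 and u'(0) = -4/5 - C1 + 2*C2 = -5. Solving gives C1 = 127/25, C2 = 11/25.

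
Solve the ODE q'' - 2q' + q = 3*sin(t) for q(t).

Characteristic equation r² - 2r + 1 = 0 has discriminant (-2)² - 4·(1) = 0, so r = 1 is a repeated root.
Hence q_h = (C1 + C2*t)*exp(t).
Try q_p = A*cos(t) + B*sin(t). Substituting and equating the coefficients of cos(t) and sin(t) gives A = 3/2, B = 0, so q_p = 3*cos(t)/2.

q = 3*cos(t)/2 + C1*exp(t) + C2*t*exp(t)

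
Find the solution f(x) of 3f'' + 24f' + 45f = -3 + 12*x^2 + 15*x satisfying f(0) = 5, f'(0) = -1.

f = -433/3375 - 896*exp(-5*x)/125 + 4*x**2/15 + 11*x/225 + 332*exp(-3*x)/27

Divide through by 3: f'' + 8f' + 15f = -1 + 4*x^2 + 5*x.
Characteristic equation r² + 8r + 15 = 0 factors as (r + 5)(r + 3) = 0, so r = -5, -3.
Hence f_h = C1*exp(-5*x) + C2*exp(-3*x).
For the particular solution try f_p = A0 + A1*x + A2*x^2. Substituting and matching coefficients of each power of x gives A0 = -433/3375, A1 = 11/225, A2 = 4/15, so f_p = -433/3375 + 4*x^2/15 + 11*x/225.
General solution: f = -433/3375 + 4*x^2/15 + 11*x/225 + C1*exp(-5*x) + C2*exp(-3*x).
Apply the initial conditions: f(0) = -433/3375 + C1 + C2 = 5 and f'(0) = 11/225 - 5*C1 - 3*C2 = -1. Solving gives C1 = -896/125, C2 = 332/27.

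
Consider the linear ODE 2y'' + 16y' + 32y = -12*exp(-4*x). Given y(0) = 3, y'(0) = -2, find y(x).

y = 3*exp(-4*x) - 3*x**2*exp(-4*x) + 10*x*exp(-4*x)

Divide through by 2: y'' + 8y' + 16y = -6*exp(-4*x).
Characteristic equation r² + 8r + 16 = 0 has discriminant (8)² - 4·(16) = 0, so r = -4 is a repeated root.
Hence y_h = (C1 + C2*x)*exp(-4*x).
Since exp(-4*x) solves the homogeneous equation (r = -4 is a root of multiplicity 2), multiply the trial by x^2. Try y_p = A*x^2*exp(-4*x). Substituting into the equation and dividing by exp(-4*x) gives A = -3, so y_p = -3*x^2*exp(-4*x).
General solution: y = C1*exp(-4*x) - 3*x^2*exp(-4*x) + C2*x*exp(-4*x).
Apply the initial conditions: y(0) = C1 = 3 and y'(0) = C2 - 4*C1 = -2. Solving gives C1 = 3, C2 = 10.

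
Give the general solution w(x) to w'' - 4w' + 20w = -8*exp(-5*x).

w = -8*exp(-5*x)/65 + C1*cos(4*x)*exp(2*x) + C2*exp(2*x)*sin(4*x)

Characteristic equation r² - 4r + 20 = 0 has discriminant (-4)² - 4·(20) = -64 < 0, so r = 2 ± 4i.
Hence w_h = C1*cos(4*x)*exp(2*x) + C2*exp(2*x)*sin(4*x).
Try w_p = A*exp(-5*x). Substituting into the equation and dividing by exp(-5*x) gives A = -8/65, so w_p = -8*exp(-5*x)/65.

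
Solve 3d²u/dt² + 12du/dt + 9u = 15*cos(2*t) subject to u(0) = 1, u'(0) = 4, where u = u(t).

u = 3*exp(-t) - 25*exp(-3*t)/13 - cos(2*t)/13 + 8*sin(2*t)/13

Divide through by 3: u'' + 4u' + 3u = 5*cos(2*t).
Characteristic equation r² + 4r + 3 = 0 factors as (r + 3)(r + 1) = 0, so r = -3, -1.
Hence u_h = C1*exp(-3*t) + C2*exp(-t).
Try u_p = A*cos(2*t) + B*sin(2*t). Substituting and equating the coefficients of cos(2t) and sin(2t) gives A = -1/13, B = 8/13, so u_p = -cos(2*t)/13 + 8*sin(2*t)/13.
General solution: u = -cos(2*t)/13 + 8*sin(2*t)/13 + C1*exp(-3*t) + C2*exp(-t).
Apply the initial conditions: u(0) = -1/13 + C1 + C2 = 1 and u'(0) = 16/13 - C2 - 3*C1 = 4. Solving gives C1 = -25/13, C2 = 3.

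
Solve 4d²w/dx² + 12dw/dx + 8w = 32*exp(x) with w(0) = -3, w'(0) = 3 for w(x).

w = -7*exp(-x) + 4*exp(x)/3 + 8*exp(-2*x)/3

Divide through by 4: w'' + 3w' + 2w = 8*exp(x).
Characteristic equation r² + 3r + 2 = 0 factors as (r + 1)(r + 2) = 0, so r = -1, -2.
Hence w_h = C1*exp(-x) + C2*exp(-2*x).
Try w_p = A*exp(x). Substituting into the equation and dividing by exp(x) gives A = 4/3, so w_p = 4*exp(x)/3.
General solution: w = 4*exp(x)/3 + C1*exp(-x) + C2*exp(-2*x).
Apply the initial conditions: w(0) = 4/3 + C1 + C2 = -3 and w'(0) = 4/3 - C1 - 2*C2 = 3. Solving gives C1 = -7, C2 = 8/3.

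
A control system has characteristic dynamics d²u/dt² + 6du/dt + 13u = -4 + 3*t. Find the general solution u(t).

Characteristic equation r² + 6r + 13 = 0 has discriminant (6)² - 4·(13) = -16 < 0, so r = -3 ± 2i.
Hence u_h = C1*cos(2*t)*exp(-3*t) + C2*exp(-3*t)*sin(2*t).
For the particular solution try u_p = A0 + A1*t. Substituting and matching coefficients of each power of t gives A0 = -70/169, A1 = 3/13, so u_p = -70/169 + 3*t/13.

u = -70/169 + 3*t/13 + C1*cos(2*t)*exp(-3*t) + C2*exp(-3*t)*sin(2*t)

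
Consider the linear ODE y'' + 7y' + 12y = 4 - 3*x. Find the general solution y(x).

Characteristic equation r² + 7r + 12 = 0 factors as (r + 4)(r + 3) = 0, so r = -4, -3.
Hence y_h = C1*exp(-4*x) + C2*exp(-3*x).
For the particular solution try y_p = A0 + A1*x. Substituting and matching coefficients of each power of x gives A0 = 23/48, A1 = -1/4, so y_p = 23/48 - x/4.

y = 23/48 - x/4 + C1*exp(-4*x) + C2*exp(-3*x)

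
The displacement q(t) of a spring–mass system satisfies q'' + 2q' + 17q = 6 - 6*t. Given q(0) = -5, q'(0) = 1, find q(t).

q = 114/289 - 6*t/17 - 1559*cos(4*t)*exp(-t)/289 - 292*exp(-t)*sin(4*t)/289

Characteristic equation r² + 2r + 17 = 0 has discriminant (2)² - 4·(17) = -64 < 0, so r = -1 ± 4i.
Hence q_h = C1*cos(4*t)*exp(-t) + C2*exp(-t)*sin(4*t).
For the particular solution try q_p = A0 + A1*t. Substituting and matching coefficients of each power of t gives A0 = 114/289, A1 = -6/17, so q_p = 114/289 - 6*t/17.
General solution: q = 114/289 - 6*t/17 + C1*cos(4*t)*exp(-t) + C2*exp(-t)*sin(4*t).
Apply the initial conditions: q(0) = 114/289 + C1 = -5 and q'(0) = -6/17 - C1 + 4*C2 = 1. Solving gives C1 = -1559/289, C2 = -292/289.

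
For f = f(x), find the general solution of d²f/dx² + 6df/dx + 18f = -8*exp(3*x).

Characteristic equation r² + 6r + 18 = 0 has discriminant (6)² - 4·(18) = -36 < 0, so r = -3 ± 3i.
Hence f_h = C1*cos(3*x)*exp(-3*x) + C2*exp(-3*x)*sin(3*x).
Try f_p = A*exp(3*x). Substituting into the equation and dividing by exp(3*x) gives A = -8/45, so f_p = -8*exp(3*x)/45.

f = -8*exp(3*x)/45 + C1*cos(3*x)*exp(-3*x) + C2*exp(-3*x)*sin(3*x)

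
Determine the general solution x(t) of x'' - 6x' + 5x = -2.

Characteristic equation r² - 6r + 5 = 0 factors as (r - 5)(r - 1) = 0, so r = 5, 1.
Hence x_h = C1*exp(5*t) + C2*exp(t).
For the particular solution try x_p = A0. Substituting and matching coefficients of each power of t gives A0 = -2/5, so x_p = -2/5.

x = -2/5 + C1*exp(5*t) + C2*exp(t)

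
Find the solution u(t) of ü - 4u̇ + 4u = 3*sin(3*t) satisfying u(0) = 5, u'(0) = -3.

Characteristic equation r² - 4r + 4 = 0 has discriminant (-4)² - 4·(4) = 0, so r = 2 is a repeated root.
Hence u_h = (C1 + C2*t)*exp(2*t).
Try u_p = A*cos(3*t) + B*sin(3*t). Substituting and equating the coefficients of cos(3t) and sin(3t) gives A = 36/169, B = -15/169, so u_p = -15*sin(3*t)/169 + 36*cos(3*t)/169.
General solution: u = -15*sin(3*t)/169 + 36*cos(3*t)/169 + C1*exp(2*t) + C2*t*exp(2*t).
Apply the initial conditions: u(0) = 36/169 + C1 = 5 and u'(0) = -45/169 + C2 + 2*C1 = -3. Solving gives C1 = 809/169, C2 = -160/13.

u = -15*sin(3*t)/169 + 36*cos(3*t)/169 + 809*exp(2*t)/169 - 160*t*exp(2*t)/13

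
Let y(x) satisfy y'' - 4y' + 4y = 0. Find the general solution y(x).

Characteristic equation r² - 4r + 4 = 0 has discriminant (-4)² - 4·(4) = 0, so r = 2 is a repeated root.
Hence y_h = (C1 + C2*x)*exp(2*x).

y = C1*exp(2*x) + C2*x*exp(2*x)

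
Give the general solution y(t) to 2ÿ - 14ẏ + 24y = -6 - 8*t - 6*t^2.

Divide through by 2: y'' - 7y' + 12y = -3 - 4*t - 3*t^2.
Characteristic equation r² - 7r + 12 = 0 factors as (r - 4)(r - 3) = 0, so r = 4, 3.
Hence y_h = C1*exp(4*t) + C2*exp(3*t).
For the particular solution try y_p = A0 + A1*t + A2*t^2. Substituting and matching coefficients of each power of t gives A0 = -55/96, A1 = -5/8, A2 = -1/4, so y_p = -55/96 - 5*t/8 - t^2/4.

y = -55/96 - 5*t/8 - t**2/4 + C1*exp(4*t) + C2*exp(3*t)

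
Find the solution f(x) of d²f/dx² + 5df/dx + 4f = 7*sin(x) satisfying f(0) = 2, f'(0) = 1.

Characteristic equation r² + 5r + 4 = 0 factors as (r + 4)(r + 1) = 0, so r = -4, -1.
Hence f_h = C1*exp(-4*x) + C2*exp(-x).
Try f_p = A*cos(x) + B*sin(x). Substituting and equating the coefficients of cos(x) and sin(x) gives A = -35/34, B = 21/34, so f_p = -35*cos(x)/34 + 21*sin(x)/34.
General solution: f = -35*cos(x)/34 + 21*sin(x)/34 + C1*exp(-4*x) + C2*exp(-x).
Apply the initial conditions: f(0) = -35/34 + C1 + C2 = 2 and f'(0) = 21/34 - C2 - 4*C1 = 1. Solving gives C1 = -58/51, C2 = 25/6.

f = -58*exp(-4*x)/51 - 35*cos(x)/34 + 21*sin(x)/34 + 25*exp(-x)/6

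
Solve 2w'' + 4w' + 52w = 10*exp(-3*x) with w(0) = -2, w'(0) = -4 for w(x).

w = 5*exp(-3*x)/29 - 164*exp(-x)*sin(5*x)/145 - 63*cos(5*x)*exp(-x)/29

Divide through by 2: w'' + 2w' + 26w = 5*exp(-3*x).
Characteristic equation r² + 2r + 26 = 0 has discriminant (2)² - 4·(26) = -100 < 0, so r = -1 ± 5i.
Hence w_h = C1*cos(5*x)*exp(-x) + C2*exp(-x)*sin(5*x).
Try w_p = A*exp(-3*x). Substituting into the equation and dividing by exp(-3*x) gives A = 5/29, so w_p = 5*exp(-3*x)/29.
General solution: w = 5*exp(-3*x)/29 + C1*cos(5*x)*exp(-x) + C2*exp(-x)*sin(5*x).
Apply the initial conditions: w(0) = 5/29 + C1 = -2 and w'(0) = -15/29 - C1 + 5*C2 = -4. Solving gives C1 = -63/29, C2 = -164/145.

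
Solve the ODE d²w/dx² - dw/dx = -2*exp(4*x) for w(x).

Characteristic equation r² - r = 0 factors as (r - 1)r = 0, so r = 1, 0.
Hence w_h = C1*exp(x) + C2.
Try w_p = A*exp(4*x). Substituting into the equation and dividing by exp(4*x) gives A = -1/6, so w_p = -exp(4*x)/6.

w = C2 - exp(4*x)/6 + C1*exp(x)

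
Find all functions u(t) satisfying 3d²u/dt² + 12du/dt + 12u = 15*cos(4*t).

Divide through by 3: u'' + 4u' + 4u = 5*cos(4*t).
Characteristic equation r² + 4r + 4 = 0 has discriminant (4)² - 4·(4) = 0, so r = -2 is a repeated root.
Hence u_h = (C1 + C2*t)*exp(-2*t).
Try u_p = A*cos(4*t) + B*sin(4*t). Substituting and equating the coefficients of cos(4t) and sin(4t) gives A = -3/20, B = 1/5, so u_p = -3*cos(4*t)/20 + sin(4*t)/5.

u = -3*cos(4*t)/20 + sin(4*t)/5 + C1*exp(-2*t) + C2*t*exp(-2*t)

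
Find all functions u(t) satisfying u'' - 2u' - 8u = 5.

u = -5/8 + C1*exp(-2*t) + C2*exp(4*t)

Characteristic equation r² - 2r - 8 = 0 factors as (r + 2)(r - 4) = 0, so r = -2, 4.
Hence u_h = C1*exp(-2*t) + C2*exp(4*t).
For the particular solution try u_p = A0. Substituting and matching coefficients of each power of t gives A0 = -5/8, so u_p = -5/8.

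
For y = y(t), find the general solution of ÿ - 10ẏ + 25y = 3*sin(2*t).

y = 60*cos(2*t)/841 + 63*sin(2*t)/841 + C1*exp(5*t) + C2*t*exp(5*t)

Characteristic equation r² - 10r + 25 = 0 has discriminant (-10)² - 4·(25) = 0, so r = 5 is a repeated root.
Hence y_h = (C1 + C2*t)*exp(5*t).
Try y_p = A*cos(2*t) + B*sin(2*t). Substituting and equating the coefficients of cos(2t) and sin(2t) gives A = 60/841, B = 63/841, so y_p = 60*cos(2*t)/841 + 63*sin(2*t)/841.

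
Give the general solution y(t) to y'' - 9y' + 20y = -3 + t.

Characteristic equation r² - 9r + 20 = 0 factors as (r - 5)(r - 4) = 0, so r = 5, 4.
Hence y_h = C1*exp(5*t) + C2*exp(4*t).
For the particular solution try y_p = A0 + A1*t. Substituting and matching coefficients of each power of t gives A0 = -51/400, A1 = 1/20, so y_p = -51/400 + t/20.

y = -51/400 + t/20 + C1*exp(5*t) + C2*exp(4*t)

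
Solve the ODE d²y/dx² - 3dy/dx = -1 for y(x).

y = C2 + x/3 + C1*exp(3*x)

Characteristic equation r² - 3r = 0 factors as (r - 3)r = 0, so r = 3, 0.
Hence y_h = C1*exp(3*x) + C2.
Since 1 solves the homogeneous equation (r = 0 is a root of multiplicity 1), multiply the trial by x. Try y_p = A*x. Substituting into the equation and dividing by 1 gives A = 1/3, so y_p = x/3.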